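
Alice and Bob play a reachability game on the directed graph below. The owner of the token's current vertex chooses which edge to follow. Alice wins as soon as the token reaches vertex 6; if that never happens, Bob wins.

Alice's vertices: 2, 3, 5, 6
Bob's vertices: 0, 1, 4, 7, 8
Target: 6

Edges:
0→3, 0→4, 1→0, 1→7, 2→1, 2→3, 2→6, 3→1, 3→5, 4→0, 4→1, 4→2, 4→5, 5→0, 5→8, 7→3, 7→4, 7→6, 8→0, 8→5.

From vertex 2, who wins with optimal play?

A0 = {6}
A1: add {2} — 2 (Alice) has 2→6.
A2 = A1; e.g. 0 (Bob) can still go to 3. Fixed point.
2 ∈ A1, so Alice can force the target.

Alice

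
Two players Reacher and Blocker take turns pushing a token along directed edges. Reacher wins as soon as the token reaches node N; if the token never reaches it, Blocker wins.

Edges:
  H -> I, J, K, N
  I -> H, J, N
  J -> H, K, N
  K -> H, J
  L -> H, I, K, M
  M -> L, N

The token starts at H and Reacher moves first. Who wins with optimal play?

Track states (vertex, player-to-move).
A0 = {(N,Reacher), (N,Blocker)}
A1: add {(H,Reacher), (I,Reacher), (J,Reacher), (M,Reacher)}.
(H,Reacher) ∈ A1 ⇒ Reacher forces the target.

Reacher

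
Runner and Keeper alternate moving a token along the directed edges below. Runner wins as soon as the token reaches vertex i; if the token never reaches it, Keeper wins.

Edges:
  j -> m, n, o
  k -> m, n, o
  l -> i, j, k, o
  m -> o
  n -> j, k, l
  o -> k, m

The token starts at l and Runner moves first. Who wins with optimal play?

Track states (vertex, player-to-move).
A0 = {(i,Runner), (i,Keeper)}
A1: add {(l,Runner)}.
(l,Runner) ∈ A1 ⇒ Runner forces the target.

Runner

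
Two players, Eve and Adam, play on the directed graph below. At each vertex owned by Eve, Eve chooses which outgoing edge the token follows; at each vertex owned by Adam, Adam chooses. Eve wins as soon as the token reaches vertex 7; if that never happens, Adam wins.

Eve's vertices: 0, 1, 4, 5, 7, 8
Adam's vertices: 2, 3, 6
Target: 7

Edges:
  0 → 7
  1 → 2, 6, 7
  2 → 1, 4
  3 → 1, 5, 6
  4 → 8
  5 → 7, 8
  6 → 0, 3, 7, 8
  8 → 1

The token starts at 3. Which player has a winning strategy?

Adam

A0 = {7}
A1: add {0, 1, 5} — 0 (Eve) has 0→7; 1 (Eve) has 1→7; 5 (Eve) has 5→7.
A2: add {8} — 8 (Eve) has 8→1.
A3: add {4} — 4 (Eve) has 4→8.
A4: add {2} — 2 (Adam): all of {1, 4} already in.
A5 = A4; e.g. 3 (Adam) can still go to 6. Fixed point.
3 never enters the attractor, so Adam can avoid the target forever.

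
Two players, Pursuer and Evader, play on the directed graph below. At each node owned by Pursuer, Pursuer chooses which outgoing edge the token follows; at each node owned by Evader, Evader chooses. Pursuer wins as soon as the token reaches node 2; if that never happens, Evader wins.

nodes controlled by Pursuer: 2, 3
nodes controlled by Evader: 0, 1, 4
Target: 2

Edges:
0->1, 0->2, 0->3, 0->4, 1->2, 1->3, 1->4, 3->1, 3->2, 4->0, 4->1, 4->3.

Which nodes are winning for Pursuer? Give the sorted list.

2, 3

A0 = {2}
A1: add {3} — 3 (Pursuer) has 3→2.
A2 = A1; e.g. 0 (Evader) can still go to 1. Fixed point.
Pursuer's winning region = {2, 3}.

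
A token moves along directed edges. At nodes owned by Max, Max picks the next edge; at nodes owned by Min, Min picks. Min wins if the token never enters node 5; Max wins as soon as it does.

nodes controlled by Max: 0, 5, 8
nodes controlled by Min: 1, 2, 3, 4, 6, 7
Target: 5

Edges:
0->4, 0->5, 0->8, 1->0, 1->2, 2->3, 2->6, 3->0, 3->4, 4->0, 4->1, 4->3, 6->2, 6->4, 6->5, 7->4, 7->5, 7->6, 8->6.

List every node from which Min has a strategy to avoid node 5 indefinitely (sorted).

1, 2, 3, 4, 6, 7, 8

A0 = {5}
A1: add {0} — 0 (Max) has 0→5.
A2 = A1; e.g. 1 (Min) can still go to 2. Fixed point.
Max's attractor = {0, 5}; Min avoids the target exactly from the complement.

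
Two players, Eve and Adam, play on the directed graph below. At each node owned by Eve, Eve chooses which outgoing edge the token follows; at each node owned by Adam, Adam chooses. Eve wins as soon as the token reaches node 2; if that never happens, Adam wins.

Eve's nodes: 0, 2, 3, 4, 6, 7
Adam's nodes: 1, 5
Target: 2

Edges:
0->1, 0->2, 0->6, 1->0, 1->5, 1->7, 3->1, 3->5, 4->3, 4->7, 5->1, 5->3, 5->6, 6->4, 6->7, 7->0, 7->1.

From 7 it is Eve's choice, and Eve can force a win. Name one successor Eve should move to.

0

A0 = {2}
A1: add {0} — 0 (Eve) has 0→2.
A2: add {7} — 7 (Eve) has 7→0.
A3: add {4, 6} — 4 (Eve) has 4→7; 6 (Eve) has 6→7.
A4 = A3; e.g. 1 (Adam) can still go to 5. Fixed point.
From 7, successor 0 is in the attractor (rank 1); the other successor 1 is not.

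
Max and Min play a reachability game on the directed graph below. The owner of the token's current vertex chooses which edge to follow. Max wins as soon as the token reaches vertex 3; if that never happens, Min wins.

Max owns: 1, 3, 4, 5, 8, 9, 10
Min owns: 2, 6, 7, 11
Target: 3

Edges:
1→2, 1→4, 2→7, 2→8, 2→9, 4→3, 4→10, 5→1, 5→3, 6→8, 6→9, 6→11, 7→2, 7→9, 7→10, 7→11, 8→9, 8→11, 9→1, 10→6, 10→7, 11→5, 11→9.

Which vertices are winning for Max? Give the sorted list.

A0 = {3}
A1: add {4, 5} — 4 (Max) has 4→3; 5 (Max) has 5→3.
A2: add {1} — 1 (Max) has 1→4.
A3: add {9} — 9 (Max) has 9→1.
A4: add {8, 11} — 8 (Max) has 8→9; 11 (Min): all of {5, 9} already in.
A5: add {6} — 6 (Min): all of {8, 9, 11} already in.
A6: add {10} — 10 (Max) has 10→6.
A7 = A6; e.g. 2 (Min) can still go to 7. Fixed point.
Max's winning region = {1, 3, 4, 5, 6, 8, 9, 10, 11}.

1, 3, 4, 5, 6, 8, 9, 10, 11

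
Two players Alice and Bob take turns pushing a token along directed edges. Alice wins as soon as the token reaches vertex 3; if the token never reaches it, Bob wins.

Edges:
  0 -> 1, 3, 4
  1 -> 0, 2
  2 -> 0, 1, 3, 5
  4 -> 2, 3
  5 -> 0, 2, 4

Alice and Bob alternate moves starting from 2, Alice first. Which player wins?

Alice

Track states (vertex, player-to-move).
A0 = {(3,Alice), (3,Bob)}
A1: add {(0,Alice), (2,Alice), (4,Alice)}.
(2,Alice) ∈ A1 ⇒ Alice forces the target.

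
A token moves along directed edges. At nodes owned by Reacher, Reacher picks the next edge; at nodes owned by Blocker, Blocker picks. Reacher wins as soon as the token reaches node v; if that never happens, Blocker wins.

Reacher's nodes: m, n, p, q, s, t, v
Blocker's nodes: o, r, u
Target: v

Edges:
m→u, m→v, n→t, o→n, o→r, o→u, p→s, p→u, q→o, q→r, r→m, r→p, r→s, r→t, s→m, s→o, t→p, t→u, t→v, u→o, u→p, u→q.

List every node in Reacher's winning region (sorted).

m, n, p, q, r, s, t, v

A0 = {v}
A1: add {m, t} — m (Reacher) has m→v; t (Reacher) has t→v.
A2: add {n, s} — n (Reacher) has n→t; s (Reacher) has s→m.
A3: add {p} — p (Reacher) has p→s.
A4: add {r} — r (Blocker): all of {m, p, s, t} already in.
A5: add {q} — q (Reacher) has q→r.
A6 = A5; e.g. o (Blocker) can still go to u. Fixed point.
Reacher's winning region = {m, n, p, q, r, s, t, v}.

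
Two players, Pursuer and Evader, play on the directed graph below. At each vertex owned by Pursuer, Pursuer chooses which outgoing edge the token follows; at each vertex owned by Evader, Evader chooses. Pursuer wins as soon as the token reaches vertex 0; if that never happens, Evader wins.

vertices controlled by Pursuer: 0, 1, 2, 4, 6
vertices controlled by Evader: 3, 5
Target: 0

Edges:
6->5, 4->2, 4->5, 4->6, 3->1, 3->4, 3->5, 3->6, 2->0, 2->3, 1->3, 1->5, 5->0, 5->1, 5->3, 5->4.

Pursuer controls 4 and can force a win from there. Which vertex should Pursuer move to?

2

A0 = {0}
A1: add {2} — 2 (Pursuer) has 2→0.
A2: add {4} — 4 (Pursuer) has 4→2.
A3 = A2; e.g. 1 (Pursuer) has no edge into A2. Fixed point.
From 4, successor 2 is in the attractor (rank 1); the other successors 5, 6 are not.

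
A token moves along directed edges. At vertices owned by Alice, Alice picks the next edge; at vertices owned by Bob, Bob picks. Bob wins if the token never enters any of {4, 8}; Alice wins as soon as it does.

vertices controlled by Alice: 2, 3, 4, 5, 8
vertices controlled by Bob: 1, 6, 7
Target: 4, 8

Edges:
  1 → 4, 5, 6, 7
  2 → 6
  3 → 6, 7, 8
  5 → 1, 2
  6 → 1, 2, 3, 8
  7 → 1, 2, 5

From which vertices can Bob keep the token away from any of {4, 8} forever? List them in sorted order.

A0 = {4, 8}
A1: add {3} — 3 (Alice) has 3→8.
A2 = A1; e.g. 1 (Bob) can still go to 5. Fixed point.
Alice's attractor = {3, 4, 8}; Bob avoids the target exactly from the complement.

1, 2, 5, 6, 7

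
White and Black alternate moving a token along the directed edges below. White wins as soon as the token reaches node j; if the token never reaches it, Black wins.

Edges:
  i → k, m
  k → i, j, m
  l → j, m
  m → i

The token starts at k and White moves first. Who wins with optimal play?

White

Track states (vertex, player-to-move).
A0 = {(j,White), (j,Black)}
A1: add {(k,White), (l,White)}.
(k,White) ∈ A1 ⇒ White forces the target.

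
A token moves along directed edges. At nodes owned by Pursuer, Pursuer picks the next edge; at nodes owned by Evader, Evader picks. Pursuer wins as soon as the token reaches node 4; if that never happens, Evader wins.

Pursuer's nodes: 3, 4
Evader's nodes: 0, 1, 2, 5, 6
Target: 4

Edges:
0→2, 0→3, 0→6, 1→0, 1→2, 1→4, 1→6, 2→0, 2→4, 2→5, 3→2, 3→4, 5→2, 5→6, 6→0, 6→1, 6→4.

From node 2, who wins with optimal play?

A0 = {4}
A1: add {3} — 3 (Pursuer) has 3→4.
A2 = A1; e.g. 0 (Evader) can still go to 2. Fixed point.
2 never enters the attractor, so Evader can avoid the target forever.

Evader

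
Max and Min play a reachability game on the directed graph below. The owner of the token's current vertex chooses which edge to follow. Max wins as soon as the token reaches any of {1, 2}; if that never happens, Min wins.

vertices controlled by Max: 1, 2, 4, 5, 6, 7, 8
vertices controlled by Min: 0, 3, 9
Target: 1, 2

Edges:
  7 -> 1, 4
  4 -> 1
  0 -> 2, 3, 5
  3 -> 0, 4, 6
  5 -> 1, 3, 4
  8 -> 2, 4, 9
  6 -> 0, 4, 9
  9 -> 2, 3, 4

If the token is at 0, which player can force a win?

Min

A0 = {1, 2}
A1: add {4, 5, 7, 8} — 4 (Max) has 4→1; 5 (Max) has 5→1; 7 (Max) has 7→1; 8 (Max) has 8→2.
A2: add {6} — 6 (Max) has 6→4.
A3 = A2; e.g. 0 (Min) can still go to 3. Fixed point.
0 never enters the attractor, so Min can avoid the target forever.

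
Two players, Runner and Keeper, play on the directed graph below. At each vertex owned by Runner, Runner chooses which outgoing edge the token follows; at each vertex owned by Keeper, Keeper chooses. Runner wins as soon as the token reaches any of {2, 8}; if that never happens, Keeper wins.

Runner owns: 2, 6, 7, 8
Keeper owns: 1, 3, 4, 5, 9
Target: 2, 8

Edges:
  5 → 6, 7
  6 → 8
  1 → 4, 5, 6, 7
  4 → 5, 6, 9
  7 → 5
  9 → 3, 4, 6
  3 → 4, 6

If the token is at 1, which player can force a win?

Keeper

A0 = {2, 8}
A1: add {6} — 6 (Runner) has 6→8.
A2 = A1; e.g. 1 (Keeper) can still go to 4. Fixed point.
1 never enters the attractor, so Keeper can avoid the target forever.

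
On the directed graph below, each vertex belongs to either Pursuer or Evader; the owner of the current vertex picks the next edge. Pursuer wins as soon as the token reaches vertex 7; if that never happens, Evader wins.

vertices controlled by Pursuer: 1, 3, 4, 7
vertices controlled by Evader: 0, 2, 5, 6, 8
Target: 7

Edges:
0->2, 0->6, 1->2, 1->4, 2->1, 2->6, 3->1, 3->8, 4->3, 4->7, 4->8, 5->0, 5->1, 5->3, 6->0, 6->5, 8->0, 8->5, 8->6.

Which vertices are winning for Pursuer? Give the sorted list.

1, 3, 4, 7

A0 = {7}
A1: add {4} — 4 (Pursuer) has 4→7.
A2: add {1} — 1 (Pursuer) has 1→4.
A3: add {3} — 3 (Pursuer) has 3→1.
A4 = A3; e.g. 0 (Evader) can still go to 2. Fixed point.
Pursuer's winning region = {1, 3, 4, 7}.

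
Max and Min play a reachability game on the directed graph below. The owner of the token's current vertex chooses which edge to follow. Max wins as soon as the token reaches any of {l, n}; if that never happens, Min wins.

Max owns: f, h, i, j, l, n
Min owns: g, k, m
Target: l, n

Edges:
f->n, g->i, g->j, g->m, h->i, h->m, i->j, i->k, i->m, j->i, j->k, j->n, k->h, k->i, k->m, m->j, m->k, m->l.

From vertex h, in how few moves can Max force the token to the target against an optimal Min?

3

A0 = {l, n}
A1: add {f, j} — f (Max) has f→n; j (Max) has j→n.
A2: add {i} — i (Max) has i→j.
A3: add {h} — h (Max) has h→i.
A4 = A3; e.g. g (Min) can still go to m. Fixed point.
h enters the attractor at level 3, so Max can force the target in 3 moves from there.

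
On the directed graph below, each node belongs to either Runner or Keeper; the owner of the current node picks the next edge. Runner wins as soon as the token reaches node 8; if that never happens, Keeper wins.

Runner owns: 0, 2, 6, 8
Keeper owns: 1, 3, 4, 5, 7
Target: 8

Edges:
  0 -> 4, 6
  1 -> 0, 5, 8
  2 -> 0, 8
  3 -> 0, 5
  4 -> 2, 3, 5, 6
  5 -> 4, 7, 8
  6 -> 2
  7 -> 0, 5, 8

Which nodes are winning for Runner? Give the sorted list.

A0 = {8}
A1: add {2} — 2 (Runner) has 2→8.
A2: add {6} — 6 (Runner) has 6→2.
A3: add {0} — 0 (Runner) has 0→6.
A4 = A3; e.g. 1 (Keeper) can still go to 5. Fixed point.
Runner's winning region = {0, 2, 6, 8}.

0, 2, 6, 8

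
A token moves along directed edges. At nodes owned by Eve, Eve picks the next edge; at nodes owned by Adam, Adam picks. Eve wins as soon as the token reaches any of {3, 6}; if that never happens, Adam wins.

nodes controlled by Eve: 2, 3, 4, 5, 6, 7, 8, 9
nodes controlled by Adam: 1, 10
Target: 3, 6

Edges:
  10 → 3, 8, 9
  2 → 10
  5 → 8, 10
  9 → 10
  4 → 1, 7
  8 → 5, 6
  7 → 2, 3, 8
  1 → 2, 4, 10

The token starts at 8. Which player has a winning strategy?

A0 = {3, 6}
A1: add {7, 8} — 7 (Eve) has 7→3; 8 (Eve) has 8→6.
8 ∈ A1, so Eve can force the target.

Eve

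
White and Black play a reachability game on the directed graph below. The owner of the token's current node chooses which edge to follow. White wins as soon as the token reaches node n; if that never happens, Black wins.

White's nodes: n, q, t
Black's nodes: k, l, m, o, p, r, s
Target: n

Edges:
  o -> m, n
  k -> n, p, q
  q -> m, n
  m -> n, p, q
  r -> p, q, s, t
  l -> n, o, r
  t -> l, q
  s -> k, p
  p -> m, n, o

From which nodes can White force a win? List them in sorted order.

n, q, t

A0 = {n}
A1: add {q} — q (White) has q→n.
A2: add {t} — t (White) has t→q.
A3 = A2; e.g. k (Black) can still go to p. Fixed point.
White's winning region = {n, q, t}.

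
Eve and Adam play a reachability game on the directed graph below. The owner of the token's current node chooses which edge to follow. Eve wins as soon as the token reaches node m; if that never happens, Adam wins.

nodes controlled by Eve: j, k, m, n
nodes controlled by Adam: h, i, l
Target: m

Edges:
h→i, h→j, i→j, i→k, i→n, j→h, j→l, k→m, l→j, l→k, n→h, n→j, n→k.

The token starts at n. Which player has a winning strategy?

Eve

A0 = {m}
A1: add {k} — k (Eve) has k→m.
A2: add {n} — n (Eve) has n→k.
A3 = A2; e.g. h (Adam) can still go to i. Fixed point.
n ∈ A2, so Eve can force the target.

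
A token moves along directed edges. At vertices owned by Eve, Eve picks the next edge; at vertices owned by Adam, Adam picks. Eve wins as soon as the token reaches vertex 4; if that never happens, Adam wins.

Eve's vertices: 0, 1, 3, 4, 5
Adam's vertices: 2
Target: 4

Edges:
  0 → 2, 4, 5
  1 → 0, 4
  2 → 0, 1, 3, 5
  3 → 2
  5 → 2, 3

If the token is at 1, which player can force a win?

Eve

A0 = {4}
A1: add {0, 1} — 0 (Eve) has 0→4; 1 (Eve) has 1→4.
A2 = A1; e.g. 2 (Adam) can still go to 3. Fixed point.
1 ∈ A1, so Eve can force the target.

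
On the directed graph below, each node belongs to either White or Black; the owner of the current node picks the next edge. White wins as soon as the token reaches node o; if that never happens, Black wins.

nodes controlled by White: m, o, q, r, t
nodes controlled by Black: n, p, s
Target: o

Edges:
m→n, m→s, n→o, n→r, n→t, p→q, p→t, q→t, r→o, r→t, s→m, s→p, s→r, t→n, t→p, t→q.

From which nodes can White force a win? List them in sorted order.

A0 = {o}
A1: add {r} — r (White) has r→o.
A2 = A1; e.g. m (White) has no edge into A1. Fixed point.
White's winning region = {o, r}.

o, r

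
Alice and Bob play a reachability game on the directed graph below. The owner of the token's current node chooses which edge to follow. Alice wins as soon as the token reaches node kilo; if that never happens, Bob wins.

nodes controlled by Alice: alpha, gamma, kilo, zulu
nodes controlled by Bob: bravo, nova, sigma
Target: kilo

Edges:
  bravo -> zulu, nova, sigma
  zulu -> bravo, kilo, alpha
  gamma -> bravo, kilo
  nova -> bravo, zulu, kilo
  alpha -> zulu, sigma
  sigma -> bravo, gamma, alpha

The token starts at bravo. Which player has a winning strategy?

Bob

A0 = {kilo}
A1: add {gamma, zulu} — zulu (Alice) has zulu→kilo; gamma (Alice) has gamma→kilo.
A2: add {alpha} — alpha (Alice) has alpha→zulu.
A3 = A2; e.g. bravo (Bob) can still go to nova. Fixed point.
bravo never enters the attractor, so Bob can avoid the target forever.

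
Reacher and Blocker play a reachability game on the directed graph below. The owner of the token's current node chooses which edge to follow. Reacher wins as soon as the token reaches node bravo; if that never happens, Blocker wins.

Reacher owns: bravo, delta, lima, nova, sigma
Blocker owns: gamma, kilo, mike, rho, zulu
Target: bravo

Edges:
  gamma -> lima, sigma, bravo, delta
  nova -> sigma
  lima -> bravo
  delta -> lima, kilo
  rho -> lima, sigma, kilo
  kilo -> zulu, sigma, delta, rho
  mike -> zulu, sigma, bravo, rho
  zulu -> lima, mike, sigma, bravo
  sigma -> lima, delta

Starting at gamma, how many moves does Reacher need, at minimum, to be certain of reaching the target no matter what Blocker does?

3

A0 = {bravo}
A1: add {lima} — lima (Reacher) has lima→bravo.
A2: add {delta, sigma} — sigma (Reacher) has sigma→lima; delta (Reacher) has delta→lima.
A3: add {gamma, nova} — gamma (Blocker): all of {lima, sigma, bravo, delta} already in; nova (Reacher) has nova→sigma.
A4 = A3; e.g. mike (Blocker) can still go to zulu. Fixed point.
gamma enters the attractor at level 3, so Reacher can force the target in 3 moves from there.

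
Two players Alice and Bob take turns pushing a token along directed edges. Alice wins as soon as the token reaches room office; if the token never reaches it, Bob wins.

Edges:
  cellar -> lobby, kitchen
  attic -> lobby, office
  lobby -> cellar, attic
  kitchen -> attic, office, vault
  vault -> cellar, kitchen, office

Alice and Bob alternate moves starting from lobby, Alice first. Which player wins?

Track states (vertex, player-to-move).
A0 = {(office,Alice), (office,Bob)}
A1: add {(attic,Alice), (kitchen,Alice), (vault,Alice)}.
A2: add {(kitchen,Bob)}.
A3: add {(cellar,Alice)}.
A4: add {(lobby,Bob), (vault,Bob)}.
A5 = A4; e.g. (cellar,Bob) stays out. (lobby,Alice) never enters ⇒ Bob avoids the target.

Bob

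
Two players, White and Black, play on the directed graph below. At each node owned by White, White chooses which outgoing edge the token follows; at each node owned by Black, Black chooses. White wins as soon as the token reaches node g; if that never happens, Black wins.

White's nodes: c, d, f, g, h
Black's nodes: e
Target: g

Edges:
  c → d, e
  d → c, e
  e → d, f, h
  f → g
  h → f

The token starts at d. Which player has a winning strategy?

Black

A0 = {g}
A1: add {f} — f (White) has f→g.
A2: add {h} — h (White) has h→f.
A3 = A2; e.g. c (White) has no edge into A2. Fixed point.
d never enters the attractor, so Black can avoid the target forever.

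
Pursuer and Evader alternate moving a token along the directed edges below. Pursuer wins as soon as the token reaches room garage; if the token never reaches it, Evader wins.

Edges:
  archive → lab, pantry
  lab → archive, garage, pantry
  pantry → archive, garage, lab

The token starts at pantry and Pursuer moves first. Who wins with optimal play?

Pursuer

Track states (vertex, player-to-move).
A0 = {(garage,Pursuer), (garage,Evader)}
A1: add {(lab,Pursuer), (pantry,Pursuer)}.
(pantry,Pursuer) ∈ A1 ⇒ Pursuer forces the target.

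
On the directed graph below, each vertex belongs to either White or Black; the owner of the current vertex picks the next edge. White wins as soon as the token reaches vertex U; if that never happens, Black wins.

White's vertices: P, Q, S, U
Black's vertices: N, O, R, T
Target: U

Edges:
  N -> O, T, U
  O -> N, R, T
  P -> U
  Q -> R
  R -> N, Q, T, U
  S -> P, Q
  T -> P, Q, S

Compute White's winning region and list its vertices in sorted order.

P, S, U

A0 = {U}
A1: add {P} — P (White) has P→U.
A2: add {S} — S (White) has S→P.
A3 = A2; e.g. N (Black) can still go to O. Fixed point.
White's winning region = {P, S, U}.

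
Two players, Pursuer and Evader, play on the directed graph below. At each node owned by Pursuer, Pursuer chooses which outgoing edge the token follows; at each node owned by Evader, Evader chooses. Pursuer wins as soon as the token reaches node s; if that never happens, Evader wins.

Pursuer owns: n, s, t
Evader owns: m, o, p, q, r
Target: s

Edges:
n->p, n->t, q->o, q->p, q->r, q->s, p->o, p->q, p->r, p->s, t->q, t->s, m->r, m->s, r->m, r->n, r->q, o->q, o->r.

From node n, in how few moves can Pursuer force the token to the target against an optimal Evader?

2

A0 = {s}
A1: add {t} — t (Pursuer) has t→s.
A2: add {n} — n (Pursuer) has n→t.
A3 = A2; e.g. m (Evader) can still go to r. Fixed point.
n enters the attractor at level 2, so Pursuer can force the target in 2 moves from there.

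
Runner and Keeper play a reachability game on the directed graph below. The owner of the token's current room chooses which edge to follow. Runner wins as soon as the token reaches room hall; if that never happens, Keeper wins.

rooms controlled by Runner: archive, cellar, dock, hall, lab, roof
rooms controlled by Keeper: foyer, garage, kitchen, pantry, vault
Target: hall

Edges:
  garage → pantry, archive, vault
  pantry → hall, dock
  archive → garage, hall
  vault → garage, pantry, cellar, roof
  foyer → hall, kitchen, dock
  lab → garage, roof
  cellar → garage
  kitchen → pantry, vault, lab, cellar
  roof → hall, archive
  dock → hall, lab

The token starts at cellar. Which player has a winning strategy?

Keeper

A0 = {hall}
A1: add {archive, dock, roof} — archive (Runner) has archive→hall; roof (Runner) has roof→hall; dock (Runner) has dock→hall.
A2: add {lab, pantry} — pantry (Keeper): all of {hall, dock} already in; lab (Runner) has lab→roof.
A3 = A2; e.g. garage (Keeper) can still go to vault. Fixed point.
cellar never enters the attractor, so Keeper can avoid the target forever.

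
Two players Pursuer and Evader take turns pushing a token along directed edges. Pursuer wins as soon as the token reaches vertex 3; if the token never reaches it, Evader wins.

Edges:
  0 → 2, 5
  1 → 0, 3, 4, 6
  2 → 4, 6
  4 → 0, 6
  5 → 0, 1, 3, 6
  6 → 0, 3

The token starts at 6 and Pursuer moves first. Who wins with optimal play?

Track states (vertex, player-to-move).
A0 = {(3,Pursuer), (3,Evader)}
A1: add {(1,Pursuer), (5,Pursuer), (6,Pursuer)}.
(6,Pursuer) ∈ A1 ⇒ Pursuer forces the target.

Pursuer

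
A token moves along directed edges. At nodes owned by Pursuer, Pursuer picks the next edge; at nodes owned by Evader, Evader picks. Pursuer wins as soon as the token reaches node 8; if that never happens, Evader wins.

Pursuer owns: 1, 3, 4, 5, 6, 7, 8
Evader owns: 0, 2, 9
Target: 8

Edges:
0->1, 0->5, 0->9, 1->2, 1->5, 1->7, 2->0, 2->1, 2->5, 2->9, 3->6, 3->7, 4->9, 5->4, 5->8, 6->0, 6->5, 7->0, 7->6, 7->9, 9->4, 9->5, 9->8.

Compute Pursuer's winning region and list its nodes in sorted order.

A0 = {8}
A1: add {5} — 5 (Pursuer) has 5→8.
A2: add {1, 6} — 1 (Pursuer) has 1→5; 6 (Pursuer) has 6→5.
A3: add {3, 7} — 3 (Pursuer) has 3→6; 7 (Pursuer) has 7→6.
A4 = A3; e.g. 0 (Evader) can still go to 9. Fixed point.
Pursuer's winning region = {1, 3, 5, 6, 7, 8}.

1, 3, 5, 6, 7, 8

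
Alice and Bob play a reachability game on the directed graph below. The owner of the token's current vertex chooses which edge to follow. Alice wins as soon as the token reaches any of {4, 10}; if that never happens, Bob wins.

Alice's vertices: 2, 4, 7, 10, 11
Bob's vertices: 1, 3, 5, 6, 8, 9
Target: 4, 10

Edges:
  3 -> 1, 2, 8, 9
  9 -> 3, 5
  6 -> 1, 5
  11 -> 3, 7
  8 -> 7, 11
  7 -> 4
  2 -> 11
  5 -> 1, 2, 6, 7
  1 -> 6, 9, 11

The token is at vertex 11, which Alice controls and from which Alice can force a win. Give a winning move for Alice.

A0 = {4, 10}
A1: add {7} — 7 (Alice) has 7→4.
A2: add {11} — 11 (Alice) has 11→7.
A3: add {2, 8} — 2 (Alice) has 2→11; 8 (Bob): all of {7, 11} already in.
A4 = A3; e.g. 1 (Bob) can still go to 6. Fixed point.
From 11, successor 7 is in the attractor (rank 1); the other successor 3 is not.

7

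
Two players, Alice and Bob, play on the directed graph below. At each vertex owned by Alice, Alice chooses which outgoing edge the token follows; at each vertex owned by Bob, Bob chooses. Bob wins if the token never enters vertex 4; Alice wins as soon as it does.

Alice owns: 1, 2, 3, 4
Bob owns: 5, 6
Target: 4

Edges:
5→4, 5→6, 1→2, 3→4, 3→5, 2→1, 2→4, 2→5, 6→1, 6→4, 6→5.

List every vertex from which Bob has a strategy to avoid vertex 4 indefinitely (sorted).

5, 6

A0 = {4}
A1: add {2, 3} — 2 (Alice) has 2→4; 3 (Alice) has 3→4.
A2: add {1} — 1 (Alice) has 1→2.
A3 = A2; e.g. 5 (Bob) can still go to 6. Fixed point.
Alice's attractor = {1, 2, 3, 4}; Bob avoids the target exactly from the complement.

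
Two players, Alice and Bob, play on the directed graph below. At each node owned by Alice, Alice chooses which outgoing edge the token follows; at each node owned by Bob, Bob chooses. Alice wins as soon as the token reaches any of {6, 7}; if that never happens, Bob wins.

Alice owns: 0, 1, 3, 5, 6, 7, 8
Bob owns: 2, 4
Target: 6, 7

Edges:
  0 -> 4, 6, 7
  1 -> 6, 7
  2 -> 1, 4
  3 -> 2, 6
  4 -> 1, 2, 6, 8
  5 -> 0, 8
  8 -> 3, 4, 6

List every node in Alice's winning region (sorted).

0, 1, 3, 5, 6, 7, 8

A0 = {6, 7}
A1: add {0, 1, 3, 8} — 0 (Alice) has 0→6; 1 (Alice) has 1→6; 3 (Alice) has 3→6; 8 (Alice) has 8→6.
A2: add {5} — 5 (Alice) has 5→0.
A3 = A2; e.g. 2 (Bob) can still go to 4. Fixed point.
Alice's winning region = {0, 1, 3, 5, 6, 7, 8}.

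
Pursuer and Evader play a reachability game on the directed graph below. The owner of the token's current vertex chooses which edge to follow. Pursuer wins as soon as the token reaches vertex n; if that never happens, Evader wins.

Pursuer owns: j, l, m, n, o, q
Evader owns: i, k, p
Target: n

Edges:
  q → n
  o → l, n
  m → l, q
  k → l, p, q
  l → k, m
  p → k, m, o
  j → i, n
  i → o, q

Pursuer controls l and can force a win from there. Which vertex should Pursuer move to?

A0 = {n}
A1: add {j, o, q} — j (Pursuer) has j→n; o (Pursuer) has o→n; q (Pursuer) has q→n.
A2: add {i, m} — i (Evader): all of {o, q} already in; m (Pursuer) has m→q.
A3: add {l} — l (Pursuer) has l→m.
A4 = A3; e.g. k (Evader) can still go to p. Fixed point.
From l, successor m is in the attractor (rank 2); the other successor k is not.

m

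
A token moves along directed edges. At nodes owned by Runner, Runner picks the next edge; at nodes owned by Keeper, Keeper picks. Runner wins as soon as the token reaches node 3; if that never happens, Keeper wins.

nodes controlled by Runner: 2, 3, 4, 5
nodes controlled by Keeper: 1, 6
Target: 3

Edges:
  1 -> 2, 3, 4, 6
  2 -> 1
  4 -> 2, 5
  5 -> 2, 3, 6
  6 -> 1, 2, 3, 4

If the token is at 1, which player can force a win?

A0 = {3}
A1: add {5} — 5 (Runner) has 5→3.
A2: add {4} — 4 (Runner) has 4→5.
A3 = A2; e.g. 1 (Keeper) can still go to 2. Fixed point.
1 never enters the attractor, so Keeper can avoid the target forever.

Keeper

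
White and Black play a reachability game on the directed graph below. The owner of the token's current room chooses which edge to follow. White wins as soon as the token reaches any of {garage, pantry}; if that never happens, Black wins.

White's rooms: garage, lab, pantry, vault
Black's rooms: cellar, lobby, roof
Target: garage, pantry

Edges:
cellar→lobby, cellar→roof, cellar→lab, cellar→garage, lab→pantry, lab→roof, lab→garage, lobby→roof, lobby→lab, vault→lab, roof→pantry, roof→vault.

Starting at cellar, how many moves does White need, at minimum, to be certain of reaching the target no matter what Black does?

5

A0 = {garage, pantry}
A1: add {lab} — lab (White) has lab→pantry.
A2: add {vault} — vault (White) has vault→lab.
A3: add {roof} — roof (Black): all of {pantry, vault} already in.
A4: add {lobby} — lobby (Black): all of {roof, lab} already in.
A5: add {cellar} — cellar (Black): all of {lobby, roof, lab, garage} already in.
A5 = all vertices. Fixed point.
cellar enters the attractor at level 5, so White can force the target in 5 moves from there.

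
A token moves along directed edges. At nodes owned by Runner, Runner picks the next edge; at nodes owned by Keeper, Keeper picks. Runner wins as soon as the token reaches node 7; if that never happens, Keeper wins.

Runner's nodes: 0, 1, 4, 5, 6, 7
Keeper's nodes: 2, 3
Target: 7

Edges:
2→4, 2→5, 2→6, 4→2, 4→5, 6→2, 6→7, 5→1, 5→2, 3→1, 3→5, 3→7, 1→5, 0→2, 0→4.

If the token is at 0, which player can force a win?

A0 = {7}
A1: add {6} — 6 (Runner) has 6→7.
A2 = A1; e.g. 0 (Runner) has no edge into A1. Fixed point.
0 never enters the attractor, so Keeper can avoid the target forever.

Keeper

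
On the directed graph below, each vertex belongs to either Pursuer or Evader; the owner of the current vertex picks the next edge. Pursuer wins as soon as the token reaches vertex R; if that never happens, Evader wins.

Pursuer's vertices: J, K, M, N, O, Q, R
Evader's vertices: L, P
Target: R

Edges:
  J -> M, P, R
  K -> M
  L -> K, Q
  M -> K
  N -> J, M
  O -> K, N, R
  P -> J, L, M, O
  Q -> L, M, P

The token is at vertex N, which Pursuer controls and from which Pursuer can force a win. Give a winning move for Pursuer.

J

A0 = {R}
A1: add {J, O} — J (Pursuer) has J→R; O (Pursuer) has O→R.
A2: add {N} — N (Pursuer) has N→J.
A3 = A2; e.g. K (Pursuer) has no edge into A2. Fixed point.
From N, successor J is in the attractor (rank 1); the other successor M is not.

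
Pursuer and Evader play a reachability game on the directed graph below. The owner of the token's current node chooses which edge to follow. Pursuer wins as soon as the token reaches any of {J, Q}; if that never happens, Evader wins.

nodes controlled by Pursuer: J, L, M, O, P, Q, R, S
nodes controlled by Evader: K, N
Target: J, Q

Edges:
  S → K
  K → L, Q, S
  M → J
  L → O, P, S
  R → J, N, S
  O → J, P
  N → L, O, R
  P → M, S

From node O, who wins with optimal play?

A0 = {J, Q}
A1: add {M, O, R} — M (Pursuer) has M→J; O (Pursuer) has O→J; R (Pursuer) has R→J.
O ∈ A1, so Pursuer can force the target.

Pursuer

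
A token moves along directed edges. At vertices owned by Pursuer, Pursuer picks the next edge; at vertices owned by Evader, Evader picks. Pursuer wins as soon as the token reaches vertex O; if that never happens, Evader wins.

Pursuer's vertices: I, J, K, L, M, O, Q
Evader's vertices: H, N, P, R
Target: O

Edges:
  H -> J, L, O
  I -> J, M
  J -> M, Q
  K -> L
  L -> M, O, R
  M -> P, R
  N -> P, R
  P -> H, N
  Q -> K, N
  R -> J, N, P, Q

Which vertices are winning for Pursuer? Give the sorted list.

A0 = {O}
A1: add {L} — L (Pursuer) has L→O.
A2: add {K} — K (Pursuer) has K→L.
A3: add {Q} — Q (Pursuer) has Q→K.
A4: add {J} — J (Pursuer) has J→Q.
A5: add {H, I} — H (Evader): all of {J, L, O} already in; I (Pursuer) has I→J.
A6 = A5; e.g. M (Pursuer) has no edge into A5. Fixed point.
Pursuer's winning region = {H, I, J, K, L, O, Q}.

H, I, J, K, L, O, Q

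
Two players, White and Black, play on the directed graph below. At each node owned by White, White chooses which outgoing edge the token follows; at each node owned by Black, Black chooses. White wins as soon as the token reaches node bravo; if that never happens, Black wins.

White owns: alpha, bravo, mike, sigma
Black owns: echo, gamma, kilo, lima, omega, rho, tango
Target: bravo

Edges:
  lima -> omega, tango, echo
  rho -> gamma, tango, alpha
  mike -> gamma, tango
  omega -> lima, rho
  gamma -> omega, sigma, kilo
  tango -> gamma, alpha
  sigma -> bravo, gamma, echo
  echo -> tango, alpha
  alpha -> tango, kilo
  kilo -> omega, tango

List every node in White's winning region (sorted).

A0 = {bravo}
A1: add {sigma} — sigma (White) has sigma→bravo.
A2 = A1; e.g. lima (Black) can still go to omega. Fixed point.
White's winning region = {bravo, sigma}.

bravo, sigma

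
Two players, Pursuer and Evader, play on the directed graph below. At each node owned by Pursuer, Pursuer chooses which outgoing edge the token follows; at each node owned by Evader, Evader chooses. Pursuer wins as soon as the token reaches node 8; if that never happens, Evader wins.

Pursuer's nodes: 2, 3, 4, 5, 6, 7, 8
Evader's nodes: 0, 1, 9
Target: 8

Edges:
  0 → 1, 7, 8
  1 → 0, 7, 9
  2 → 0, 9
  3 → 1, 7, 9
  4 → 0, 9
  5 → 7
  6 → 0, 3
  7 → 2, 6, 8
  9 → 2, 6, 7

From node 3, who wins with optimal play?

A0 = {8}
A1: add {7} — 7 (Pursuer) has 7→8.
A2: add {3, 5} — 3 (Pursuer) has 3→7; 5 (Pursuer) has 5→7.
3 ∈ A2, so Pursuer can force the target.

Pursuer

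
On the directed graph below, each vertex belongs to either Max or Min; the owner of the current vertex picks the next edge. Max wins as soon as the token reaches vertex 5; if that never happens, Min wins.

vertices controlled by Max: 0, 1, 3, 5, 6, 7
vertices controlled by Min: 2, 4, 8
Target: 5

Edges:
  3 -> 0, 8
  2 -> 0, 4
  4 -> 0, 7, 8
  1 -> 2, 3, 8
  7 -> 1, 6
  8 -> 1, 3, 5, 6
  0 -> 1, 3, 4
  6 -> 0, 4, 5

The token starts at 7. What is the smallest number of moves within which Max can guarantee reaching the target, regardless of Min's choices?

A0 = {5}
A1: add {6} — 6 (Max) has 6→5.
A2: add {7} — 7 (Max) has 7→6.
A3 = A2; e.g. 0 (Max) has no edge into A2. Fixed point.
7 enters the attractor at level 2, so Max can force the target in 2 moves from there.

2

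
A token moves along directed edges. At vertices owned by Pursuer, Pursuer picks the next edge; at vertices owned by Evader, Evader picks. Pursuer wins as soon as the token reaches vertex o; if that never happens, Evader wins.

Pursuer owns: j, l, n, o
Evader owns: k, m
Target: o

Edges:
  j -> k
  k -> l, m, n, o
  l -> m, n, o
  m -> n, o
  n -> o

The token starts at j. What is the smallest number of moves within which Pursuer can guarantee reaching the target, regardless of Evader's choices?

A0 = {o}
A1: add {l, n} — l (Pursuer) has l→o; n (Pursuer) has n→o.
A2: add {m} — m (Evader): all of {n, o} already in.
A3: add {k} — k (Evader): all of {l, m, n, o} already in.
A4: add {j} — j (Pursuer) has j→k.
A4 = all vertices. Fixed point.
j enters the attractor at level 4, so Pursuer can force the target in 4 moves from there.

4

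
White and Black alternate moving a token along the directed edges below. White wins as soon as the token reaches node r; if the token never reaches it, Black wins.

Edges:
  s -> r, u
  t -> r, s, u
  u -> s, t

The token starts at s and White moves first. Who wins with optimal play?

Track states (vertex, player-to-move).
A0 = {(r,White), (r,Black)}
A1: add {(s,White), (t,White)}.
(s,White) ∈ A1 ⇒ White forces the target.

White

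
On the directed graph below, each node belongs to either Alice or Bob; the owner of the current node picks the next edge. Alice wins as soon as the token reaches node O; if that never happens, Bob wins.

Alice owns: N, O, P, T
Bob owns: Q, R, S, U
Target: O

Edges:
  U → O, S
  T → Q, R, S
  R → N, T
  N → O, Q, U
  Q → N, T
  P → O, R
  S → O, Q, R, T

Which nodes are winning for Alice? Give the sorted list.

N, O, P

A0 = {O}
A1: add {N, P} — N (Alice) has N→O; P (Alice) has P→O.
A2 = A1; e.g. Q (Bob) can still go to T. Fixed point.
Alice's winning region = {N, O, P}.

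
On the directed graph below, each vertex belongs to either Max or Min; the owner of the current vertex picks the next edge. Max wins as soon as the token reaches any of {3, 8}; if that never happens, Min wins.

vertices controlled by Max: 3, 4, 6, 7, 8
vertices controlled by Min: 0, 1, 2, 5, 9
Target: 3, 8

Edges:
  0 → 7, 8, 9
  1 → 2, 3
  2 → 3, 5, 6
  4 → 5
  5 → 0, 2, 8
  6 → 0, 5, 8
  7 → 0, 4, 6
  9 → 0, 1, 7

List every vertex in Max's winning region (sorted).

3, 6, 7, 8

A0 = {3, 8}
A1: add {6} — 6 (Max) has 6→8.
A2: add {7} — 7 (Max) has 7→6.
A3 = A2; e.g. 0 (Min) can still go to 9. Fixed point.
Max's winning region = {3, 6, 7, 8}.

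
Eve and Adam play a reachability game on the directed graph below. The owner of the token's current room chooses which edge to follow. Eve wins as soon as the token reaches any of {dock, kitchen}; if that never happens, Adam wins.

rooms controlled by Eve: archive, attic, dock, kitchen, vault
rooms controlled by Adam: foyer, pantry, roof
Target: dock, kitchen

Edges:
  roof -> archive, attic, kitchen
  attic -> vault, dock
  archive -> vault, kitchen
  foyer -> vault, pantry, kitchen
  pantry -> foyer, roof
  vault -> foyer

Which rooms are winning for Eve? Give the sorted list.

archive, attic, dock, kitchen, roof

A0 = {dock, kitchen}
A1: add {archive, attic} — archive (Eve) has archive→kitchen; attic (Eve) has attic→dock.
A2: add {roof} — roof (Adam): all of {archive, attic, kitchen} already in.
A3 = A2; e.g. vault (Eve) has no edge into A2. Fixed point.
Eve's winning region = {archive, attic, dock, kitchen, roof}.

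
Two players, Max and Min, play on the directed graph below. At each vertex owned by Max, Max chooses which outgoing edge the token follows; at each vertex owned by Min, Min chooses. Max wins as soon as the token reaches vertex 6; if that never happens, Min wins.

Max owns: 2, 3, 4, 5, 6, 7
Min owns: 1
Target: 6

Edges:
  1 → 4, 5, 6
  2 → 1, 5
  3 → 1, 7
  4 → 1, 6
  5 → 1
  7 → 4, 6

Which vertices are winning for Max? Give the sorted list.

3, 4, 6, 7

A0 = {6}
A1: add {4, 7} — 4 (Max) has 4→6; 7 (Max) has 7→6.
A2: add {3} — 3 (Max) has 3→7.
A3 = A2; e.g. 1 (Min) can still go to 5. Fixed point.
Max's winning region = {3, 4, 6, 7}.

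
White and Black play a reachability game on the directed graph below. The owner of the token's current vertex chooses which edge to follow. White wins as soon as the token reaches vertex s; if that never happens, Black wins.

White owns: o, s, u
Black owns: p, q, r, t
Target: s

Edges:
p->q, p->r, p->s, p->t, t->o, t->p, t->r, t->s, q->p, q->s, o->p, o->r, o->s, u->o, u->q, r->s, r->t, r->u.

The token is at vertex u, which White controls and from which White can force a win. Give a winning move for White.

o

A0 = {s}
A1: add {o} — o (White) has o→s.
A2: add {u} — u (White) has u→o.
A3 = A2; e.g. p (Black) can still go to q. Fixed point.
From u, successor o is in the attractor (rank 1); the other successor q is not.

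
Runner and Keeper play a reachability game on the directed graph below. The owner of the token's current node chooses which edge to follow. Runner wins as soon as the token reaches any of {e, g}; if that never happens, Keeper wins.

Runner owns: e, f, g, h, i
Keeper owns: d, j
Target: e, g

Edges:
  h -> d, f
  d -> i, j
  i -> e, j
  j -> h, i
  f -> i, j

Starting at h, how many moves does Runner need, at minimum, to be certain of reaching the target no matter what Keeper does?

3

A0 = {e, g}
A1: add {i} — i (Runner) has i→e.
A2: add {f} — f (Runner) has f→i.
A3: add {h} — h (Runner) has h→f.
h enters the attractor at level 3, so Runner can force the target in 3 moves from there.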